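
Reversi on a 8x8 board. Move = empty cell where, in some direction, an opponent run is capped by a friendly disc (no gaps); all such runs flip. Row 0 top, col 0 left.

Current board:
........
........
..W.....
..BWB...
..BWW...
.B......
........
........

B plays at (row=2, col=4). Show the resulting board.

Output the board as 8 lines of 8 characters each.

Place B at (2,4); scan 8 dirs for brackets.
Dir NW: first cell '.' (not opp) -> no flip
Dir N: first cell '.' (not opp) -> no flip
Dir NE: first cell '.' (not opp) -> no flip
Dir W: first cell '.' (not opp) -> no flip
Dir E: first cell '.' (not opp) -> no flip
Dir SW: opp run (3,3) capped by B -> flip
Dir S: first cell 'B' (not opp) -> no flip
Dir SE: first cell '.' (not opp) -> no flip
All flips: (3,3)

Answer: ........
........
..W.B...
..BBB...
..BWW...
.B......
........
........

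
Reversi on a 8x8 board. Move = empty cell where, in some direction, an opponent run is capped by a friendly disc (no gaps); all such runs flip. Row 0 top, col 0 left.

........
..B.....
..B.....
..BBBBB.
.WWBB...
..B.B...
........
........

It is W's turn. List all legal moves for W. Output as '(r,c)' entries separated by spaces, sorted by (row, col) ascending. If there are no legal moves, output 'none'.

Answer: (0,2) (2,3) (2,4) (4,5) (6,2) (6,3)

Derivation:
(0,1): no bracket -> illegal
(0,2): flips 3 -> legal
(0,3): no bracket -> illegal
(1,1): no bracket -> illegal
(1,3): no bracket -> illegal
(2,1): no bracket -> illegal
(2,3): flips 1 -> legal
(2,4): flips 1 -> legal
(2,5): no bracket -> illegal
(2,6): no bracket -> illegal
(2,7): no bracket -> illegal
(3,1): no bracket -> illegal
(3,7): no bracket -> illegal
(4,5): flips 2 -> legal
(4,6): no bracket -> illegal
(4,7): no bracket -> illegal
(5,1): no bracket -> illegal
(5,3): no bracket -> illegal
(5,5): no bracket -> illegal
(6,1): no bracket -> illegal
(6,2): flips 1 -> legal
(6,3): flips 1 -> legal
(6,4): no bracket -> illegal
(6,5): no bracket -> illegal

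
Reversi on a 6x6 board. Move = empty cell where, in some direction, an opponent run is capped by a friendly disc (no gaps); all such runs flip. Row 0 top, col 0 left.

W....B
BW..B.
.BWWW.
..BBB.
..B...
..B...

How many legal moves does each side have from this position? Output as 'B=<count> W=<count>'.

-- B to move --
(0,1): flips 1 -> legal
(0,2): no bracket -> illegal
(1,2): flips 3 -> legal
(1,3): flips 1 -> legal
(1,5): flips 1 -> legal
(2,0): no bracket -> illegal
(2,5): flips 3 -> legal
(3,1): no bracket -> illegal
(3,5): no bracket -> illegal
B mobility = 5
-- W to move --
(0,1): no bracket -> illegal
(0,3): no bracket -> illegal
(0,4): flips 1 -> legal
(1,2): no bracket -> illegal
(1,3): no bracket -> illegal
(1,5): no bracket -> illegal
(2,0): flips 2 -> legal
(2,5): no bracket -> illegal
(3,0): no bracket -> illegal
(3,1): flips 1 -> legal
(3,5): no bracket -> illegal
(4,1): flips 1 -> legal
(4,3): flips 1 -> legal
(4,4): flips 2 -> legal
(4,5): flips 1 -> legal
(5,1): flips 2 -> legal
(5,3): no bracket -> illegal
W mobility = 8

Answer: B=5 W=8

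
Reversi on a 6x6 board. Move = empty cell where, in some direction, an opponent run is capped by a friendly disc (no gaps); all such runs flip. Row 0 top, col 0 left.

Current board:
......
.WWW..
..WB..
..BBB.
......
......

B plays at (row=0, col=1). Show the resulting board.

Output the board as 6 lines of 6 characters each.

Answer: .B....
.WBW..
..WB..
..BBB.
......
......

Derivation:
Place B at (0,1); scan 8 dirs for brackets.
Dir NW: edge -> no flip
Dir N: edge -> no flip
Dir NE: edge -> no flip
Dir W: first cell '.' (not opp) -> no flip
Dir E: first cell '.' (not opp) -> no flip
Dir SW: first cell '.' (not opp) -> no flip
Dir S: opp run (1,1), next='.' -> no flip
Dir SE: opp run (1,2) capped by B -> flip
All flips: (1,2)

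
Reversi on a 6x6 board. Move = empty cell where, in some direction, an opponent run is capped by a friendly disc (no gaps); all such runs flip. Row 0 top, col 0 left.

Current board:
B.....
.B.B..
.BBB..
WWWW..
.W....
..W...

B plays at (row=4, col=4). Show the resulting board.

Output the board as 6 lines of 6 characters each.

Answer: B.....
.B.B..
.BBB..
WWWB..
.W..B.
..W...

Derivation:
Place B at (4,4); scan 8 dirs for brackets.
Dir NW: opp run (3,3) capped by B -> flip
Dir N: first cell '.' (not opp) -> no flip
Dir NE: first cell '.' (not opp) -> no flip
Dir W: first cell '.' (not opp) -> no flip
Dir E: first cell '.' (not opp) -> no flip
Dir SW: first cell '.' (not opp) -> no flip
Dir S: first cell '.' (not opp) -> no flip
Dir SE: first cell '.' (not opp) -> no flip
All flips: (3,3)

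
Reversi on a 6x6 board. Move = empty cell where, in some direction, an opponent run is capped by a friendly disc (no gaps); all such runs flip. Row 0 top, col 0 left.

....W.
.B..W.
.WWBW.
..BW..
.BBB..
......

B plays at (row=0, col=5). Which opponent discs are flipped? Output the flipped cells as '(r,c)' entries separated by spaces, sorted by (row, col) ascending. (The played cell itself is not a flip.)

Dir NW: edge -> no flip
Dir N: edge -> no flip
Dir NE: edge -> no flip
Dir W: opp run (0,4), next='.' -> no flip
Dir E: edge -> no flip
Dir SW: opp run (1,4) capped by B -> flip
Dir S: first cell '.' (not opp) -> no flip
Dir SE: edge -> no flip

Answer: (1,4)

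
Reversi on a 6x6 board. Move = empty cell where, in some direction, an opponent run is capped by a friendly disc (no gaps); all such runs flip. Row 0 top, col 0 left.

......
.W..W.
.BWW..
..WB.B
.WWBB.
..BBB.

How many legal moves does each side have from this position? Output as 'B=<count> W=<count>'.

Answer: B=9 W=7

Derivation:
-- B to move --
(0,0): flips 2 -> legal
(0,1): flips 1 -> legal
(0,2): no bracket -> illegal
(0,3): no bracket -> illegal
(0,4): no bracket -> illegal
(0,5): no bracket -> illegal
(1,0): no bracket -> illegal
(1,2): flips 3 -> legal
(1,3): flips 1 -> legal
(1,5): no bracket -> illegal
(2,0): no bracket -> illegal
(2,4): flips 2 -> legal
(2,5): no bracket -> illegal
(3,0): flips 1 -> legal
(3,1): flips 2 -> legal
(3,4): no bracket -> illegal
(4,0): flips 2 -> legal
(5,0): no bracket -> illegal
(5,1): flips 1 -> legal
B mobility = 9
-- W to move --
(1,0): flips 1 -> legal
(1,2): no bracket -> illegal
(2,0): flips 1 -> legal
(2,4): flips 1 -> legal
(2,5): no bracket -> illegal
(3,0): no bracket -> illegal
(3,1): flips 1 -> legal
(3,4): flips 1 -> legal
(4,5): flips 2 -> legal
(5,1): no bracket -> illegal
(5,5): flips 2 -> legal
W mobility = 7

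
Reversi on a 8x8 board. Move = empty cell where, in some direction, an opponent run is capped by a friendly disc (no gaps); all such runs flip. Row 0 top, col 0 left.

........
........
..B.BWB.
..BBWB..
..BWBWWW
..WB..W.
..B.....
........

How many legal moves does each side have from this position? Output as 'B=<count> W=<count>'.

-- B to move --
(1,4): no bracket -> illegal
(1,5): flips 1 -> legal
(1,6): no bracket -> illegal
(2,3): no bracket -> illegal
(3,6): no bracket -> illegal
(3,7): no bracket -> illegal
(4,1): no bracket -> illegal
(5,1): flips 1 -> legal
(5,4): flips 1 -> legal
(5,5): flips 1 -> legal
(5,7): flips 1 -> legal
(6,1): no bracket -> illegal
(6,3): no bracket -> illegal
(6,5): no bracket -> illegal
(6,6): no bracket -> illegal
(6,7): no bracket -> illegal
B mobility = 5
-- W to move --
(1,1): no bracket -> illegal
(1,2): flips 3 -> legal
(1,3): flips 2 -> legal
(1,4): flips 1 -> legal
(1,5): no bracket -> illegal
(1,6): no bracket -> illegal
(1,7): no bracket -> illegal
(2,1): flips 1 -> legal
(2,3): flips 2 -> legal
(2,7): flips 1 -> legal
(3,1): flips 2 -> legal
(3,6): flips 1 -> legal
(3,7): no bracket -> illegal
(4,1): flips 1 -> legal
(5,1): no bracket -> illegal
(5,4): flips 2 -> legal
(5,5): no bracket -> illegal
(6,1): no bracket -> illegal
(6,3): flips 1 -> legal
(6,4): no bracket -> illegal
(7,1): no bracket -> illegal
(7,2): flips 1 -> legal
(7,3): no bracket -> illegal
W mobility = 12

Answer: B=5 W=12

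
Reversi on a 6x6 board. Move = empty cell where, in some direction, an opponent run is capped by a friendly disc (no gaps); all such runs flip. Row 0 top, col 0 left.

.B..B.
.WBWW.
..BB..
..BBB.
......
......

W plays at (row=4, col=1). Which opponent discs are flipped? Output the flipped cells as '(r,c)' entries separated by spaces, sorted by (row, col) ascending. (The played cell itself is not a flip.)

Answer: (2,3) (3,2)

Derivation:
Dir NW: first cell '.' (not opp) -> no flip
Dir N: first cell '.' (not opp) -> no flip
Dir NE: opp run (3,2) (2,3) capped by W -> flip
Dir W: first cell '.' (not opp) -> no flip
Dir E: first cell '.' (not opp) -> no flip
Dir SW: first cell '.' (not opp) -> no flip
Dir S: first cell '.' (not opp) -> no flip
Dir SE: first cell '.' (not opp) -> no flip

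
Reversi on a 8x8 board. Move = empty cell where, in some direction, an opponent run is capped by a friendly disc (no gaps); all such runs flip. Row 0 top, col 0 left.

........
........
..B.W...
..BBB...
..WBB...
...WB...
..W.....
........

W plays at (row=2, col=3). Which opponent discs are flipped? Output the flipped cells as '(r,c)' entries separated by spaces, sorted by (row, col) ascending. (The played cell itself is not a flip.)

Answer: (3,3) (4,3)

Derivation:
Dir NW: first cell '.' (not opp) -> no flip
Dir N: first cell '.' (not opp) -> no flip
Dir NE: first cell '.' (not opp) -> no flip
Dir W: opp run (2,2), next='.' -> no flip
Dir E: first cell 'W' (not opp) -> no flip
Dir SW: opp run (3,2), next='.' -> no flip
Dir S: opp run (3,3) (4,3) capped by W -> flip
Dir SE: opp run (3,4), next='.' -> no flip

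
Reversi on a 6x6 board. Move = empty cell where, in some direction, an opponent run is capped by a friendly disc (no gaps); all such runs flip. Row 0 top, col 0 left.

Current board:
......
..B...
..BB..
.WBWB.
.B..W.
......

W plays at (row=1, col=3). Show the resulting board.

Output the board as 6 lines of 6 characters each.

Place W at (1,3); scan 8 dirs for brackets.
Dir NW: first cell '.' (not opp) -> no flip
Dir N: first cell '.' (not opp) -> no flip
Dir NE: first cell '.' (not opp) -> no flip
Dir W: opp run (1,2), next='.' -> no flip
Dir E: first cell '.' (not opp) -> no flip
Dir SW: opp run (2,2) capped by W -> flip
Dir S: opp run (2,3) capped by W -> flip
Dir SE: first cell '.' (not opp) -> no flip
All flips: (2,2) (2,3)

Answer: ......
..BW..
..WW..
.WBWB.
.B..W.
......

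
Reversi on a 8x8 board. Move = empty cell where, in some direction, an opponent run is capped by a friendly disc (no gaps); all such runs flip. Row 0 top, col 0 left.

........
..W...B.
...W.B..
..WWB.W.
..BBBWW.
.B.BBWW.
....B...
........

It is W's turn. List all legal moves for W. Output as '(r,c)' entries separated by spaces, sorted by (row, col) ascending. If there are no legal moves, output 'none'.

Answer: (1,4) (3,5) (4,1) (5,2) (6,0) (6,3) (6,5) (7,3)

Derivation:
(0,5): no bracket -> illegal
(0,6): no bracket -> illegal
(0,7): no bracket -> illegal
(1,4): flips 1 -> legal
(1,5): no bracket -> illegal
(1,7): no bracket -> illegal
(2,4): no bracket -> illegal
(2,6): no bracket -> illegal
(2,7): no bracket -> illegal
(3,1): no bracket -> illegal
(3,5): flips 1 -> legal
(4,0): no bracket -> illegal
(4,1): flips 3 -> legal
(5,0): no bracket -> illegal
(5,2): flips 3 -> legal
(6,0): flips 2 -> legal
(6,1): no bracket -> illegal
(6,2): no bracket -> illegal
(6,3): flips 3 -> legal
(6,5): flips 2 -> legal
(7,3): flips 1 -> legal
(7,4): no bracket -> illegal
(7,5): no bracket -> illegal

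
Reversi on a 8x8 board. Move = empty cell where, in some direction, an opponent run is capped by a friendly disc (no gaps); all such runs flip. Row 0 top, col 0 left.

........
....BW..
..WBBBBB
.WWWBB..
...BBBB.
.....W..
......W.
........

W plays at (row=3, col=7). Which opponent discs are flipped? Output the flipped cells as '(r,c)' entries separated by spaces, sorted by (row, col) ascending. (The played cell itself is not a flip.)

Answer: (2,6) (4,6)

Derivation:
Dir NW: opp run (2,6) capped by W -> flip
Dir N: opp run (2,7), next='.' -> no flip
Dir NE: edge -> no flip
Dir W: first cell '.' (not opp) -> no flip
Dir E: edge -> no flip
Dir SW: opp run (4,6) capped by W -> flip
Dir S: first cell '.' (not opp) -> no flip
Dir SE: edge -> no flip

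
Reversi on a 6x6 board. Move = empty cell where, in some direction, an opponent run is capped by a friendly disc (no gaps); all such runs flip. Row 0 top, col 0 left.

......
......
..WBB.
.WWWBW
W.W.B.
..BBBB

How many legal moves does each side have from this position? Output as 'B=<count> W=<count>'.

-- B to move --
(1,1): flips 2 -> legal
(1,2): flips 3 -> legal
(1,3): no bracket -> illegal
(2,0): flips 2 -> legal
(2,1): flips 1 -> legal
(2,5): no bracket -> illegal
(3,0): flips 3 -> legal
(4,1): flips 1 -> legal
(4,3): flips 1 -> legal
(4,5): no bracket -> illegal
(5,0): no bracket -> illegal
(5,1): flips 2 -> legal
B mobility = 8
-- W to move --
(1,2): no bracket -> illegal
(1,3): flips 2 -> legal
(1,4): flips 1 -> legal
(1,5): flips 1 -> legal
(2,5): flips 2 -> legal
(4,1): no bracket -> illegal
(4,3): no bracket -> illegal
(4,5): no bracket -> illegal
(5,1): no bracket -> illegal
W mobility = 4

Answer: B=8 W=4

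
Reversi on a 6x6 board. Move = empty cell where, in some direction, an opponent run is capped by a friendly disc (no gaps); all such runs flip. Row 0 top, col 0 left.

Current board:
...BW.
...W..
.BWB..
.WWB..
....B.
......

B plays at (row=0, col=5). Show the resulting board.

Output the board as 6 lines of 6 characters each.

Place B at (0,5); scan 8 dirs for brackets.
Dir NW: edge -> no flip
Dir N: edge -> no flip
Dir NE: edge -> no flip
Dir W: opp run (0,4) capped by B -> flip
Dir E: edge -> no flip
Dir SW: first cell '.' (not opp) -> no flip
Dir S: first cell '.' (not opp) -> no flip
Dir SE: edge -> no flip
All flips: (0,4)

Answer: ...BBB
...W..
.BWB..
.WWB..
....B.
......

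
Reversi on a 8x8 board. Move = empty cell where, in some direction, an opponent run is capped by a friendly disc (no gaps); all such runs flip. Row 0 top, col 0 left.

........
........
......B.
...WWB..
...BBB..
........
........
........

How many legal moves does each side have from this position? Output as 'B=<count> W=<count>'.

Answer: B=5 W=6

Derivation:
-- B to move --
(2,2): flips 1 -> legal
(2,3): flips 2 -> legal
(2,4): flips 1 -> legal
(2,5): flips 1 -> legal
(3,2): flips 2 -> legal
(4,2): no bracket -> illegal
B mobility = 5
-- W to move --
(1,5): no bracket -> illegal
(1,6): no bracket -> illegal
(1,7): no bracket -> illegal
(2,4): no bracket -> illegal
(2,5): no bracket -> illegal
(2,7): no bracket -> illegal
(3,2): no bracket -> illegal
(3,6): flips 1 -> legal
(3,7): no bracket -> illegal
(4,2): no bracket -> illegal
(4,6): no bracket -> illegal
(5,2): flips 1 -> legal
(5,3): flips 1 -> legal
(5,4): flips 1 -> legal
(5,5): flips 1 -> legal
(5,6): flips 1 -> legal
W mobility = 6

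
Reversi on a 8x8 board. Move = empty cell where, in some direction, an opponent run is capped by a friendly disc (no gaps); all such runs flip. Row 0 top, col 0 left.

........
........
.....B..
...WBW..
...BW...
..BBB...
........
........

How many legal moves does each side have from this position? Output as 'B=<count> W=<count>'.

Answer: B=5 W=6

Derivation:
-- B to move --
(2,2): no bracket -> illegal
(2,3): flips 1 -> legal
(2,4): no bracket -> illegal
(2,6): flips 2 -> legal
(3,2): flips 1 -> legal
(3,6): flips 1 -> legal
(4,2): no bracket -> illegal
(4,5): flips 2 -> legal
(4,6): no bracket -> illegal
(5,5): no bracket -> illegal
B mobility = 5
-- W to move --
(1,4): no bracket -> illegal
(1,5): flips 1 -> legal
(1,6): no bracket -> illegal
(2,3): no bracket -> illegal
(2,4): flips 1 -> legal
(2,6): no bracket -> illegal
(3,2): no bracket -> illegal
(3,6): no bracket -> illegal
(4,1): no bracket -> illegal
(4,2): flips 1 -> legal
(4,5): no bracket -> illegal
(5,1): no bracket -> illegal
(5,5): no bracket -> illegal
(6,1): no bracket -> illegal
(6,2): flips 1 -> legal
(6,3): flips 2 -> legal
(6,4): flips 1 -> legal
(6,5): no bracket -> illegal
W mobility = 6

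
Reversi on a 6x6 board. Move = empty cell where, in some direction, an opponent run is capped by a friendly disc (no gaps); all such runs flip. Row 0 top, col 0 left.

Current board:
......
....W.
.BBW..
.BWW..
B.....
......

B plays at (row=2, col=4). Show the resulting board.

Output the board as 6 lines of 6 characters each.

Answer: ......
....W.
.BBBB.
.BWW..
B.....
......

Derivation:
Place B at (2,4); scan 8 dirs for brackets.
Dir NW: first cell '.' (not opp) -> no flip
Dir N: opp run (1,4), next='.' -> no flip
Dir NE: first cell '.' (not opp) -> no flip
Dir W: opp run (2,3) capped by B -> flip
Dir E: first cell '.' (not opp) -> no flip
Dir SW: opp run (3,3), next='.' -> no flip
Dir S: first cell '.' (not opp) -> no flip
Dir SE: first cell '.' (not opp) -> no flip
All flips: (2,3)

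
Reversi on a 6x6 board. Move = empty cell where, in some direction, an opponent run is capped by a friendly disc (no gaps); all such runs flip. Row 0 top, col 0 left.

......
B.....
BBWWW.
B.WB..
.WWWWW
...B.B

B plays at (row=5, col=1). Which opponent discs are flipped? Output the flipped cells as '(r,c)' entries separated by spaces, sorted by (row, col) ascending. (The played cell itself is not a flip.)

Answer: (4,2)

Derivation:
Dir NW: first cell '.' (not opp) -> no flip
Dir N: opp run (4,1), next='.' -> no flip
Dir NE: opp run (4,2) capped by B -> flip
Dir W: first cell '.' (not opp) -> no flip
Dir E: first cell '.' (not opp) -> no flip
Dir SW: edge -> no flip
Dir S: edge -> no flip
Dir SE: edge -> no flip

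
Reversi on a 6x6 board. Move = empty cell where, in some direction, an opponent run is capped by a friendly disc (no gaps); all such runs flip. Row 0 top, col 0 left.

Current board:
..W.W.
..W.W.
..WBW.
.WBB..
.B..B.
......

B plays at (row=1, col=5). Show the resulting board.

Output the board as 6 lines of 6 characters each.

Answer: ..W.W.
..W.WB
..WBB.
.WBB..
.B..B.
......

Derivation:
Place B at (1,5); scan 8 dirs for brackets.
Dir NW: opp run (0,4), next=edge -> no flip
Dir N: first cell '.' (not opp) -> no flip
Dir NE: edge -> no flip
Dir W: opp run (1,4), next='.' -> no flip
Dir E: edge -> no flip
Dir SW: opp run (2,4) capped by B -> flip
Dir S: first cell '.' (not opp) -> no flip
Dir SE: edge -> no flip
All flips: (2,4)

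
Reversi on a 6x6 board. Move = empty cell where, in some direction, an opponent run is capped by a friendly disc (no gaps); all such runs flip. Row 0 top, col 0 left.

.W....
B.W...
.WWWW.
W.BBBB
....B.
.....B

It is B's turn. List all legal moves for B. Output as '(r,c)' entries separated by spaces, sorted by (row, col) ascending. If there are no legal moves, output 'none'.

(0,0): no bracket -> illegal
(0,2): flips 2 -> legal
(0,3): no bracket -> illegal
(1,1): flips 1 -> legal
(1,3): flips 2 -> legal
(1,4): flips 2 -> legal
(1,5): flips 1 -> legal
(2,0): no bracket -> illegal
(2,5): no bracket -> illegal
(3,1): no bracket -> illegal
(4,0): no bracket -> illegal
(4,1): no bracket -> illegal

Answer: (0,2) (1,1) (1,3) (1,4) (1,5)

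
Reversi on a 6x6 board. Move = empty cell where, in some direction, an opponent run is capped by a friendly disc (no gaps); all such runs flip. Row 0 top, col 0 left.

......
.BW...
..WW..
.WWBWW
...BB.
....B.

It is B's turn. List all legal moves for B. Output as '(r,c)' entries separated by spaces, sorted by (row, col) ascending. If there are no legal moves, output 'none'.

(0,1): no bracket -> illegal
(0,2): no bracket -> illegal
(0,3): no bracket -> illegal
(1,3): flips 2 -> legal
(1,4): no bracket -> illegal
(2,0): no bracket -> illegal
(2,1): flips 1 -> legal
(2,4): flips 1 -> legal
(2,5): flips 1 -> legal
(3,0): flips 2 -> legal
(4,0): no bracket -> illegal
(4,1): no bracket -> illegal
(4,2): no bracket -> illegal
(4,5): no bracket -> illegal

Answer: (1,3) (2,1) (2,4) (2,5) (3,0)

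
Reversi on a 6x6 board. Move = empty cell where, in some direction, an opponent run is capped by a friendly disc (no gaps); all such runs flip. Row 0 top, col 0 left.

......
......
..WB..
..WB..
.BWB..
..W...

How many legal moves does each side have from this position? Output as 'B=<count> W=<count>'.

-- B to move --
(1,1): flips 1 -> legal
(1,2): no bracket -> illegal
(1,3): no bracket -> illegal
(2,1): flips 2 -> legal
(3,1): flips 1 -> legal
(5,1): flips 1 -> legal
(5,3): no bracket -> illegal
B mobility = 4
-- W to move --
(1,2): no bracket -> illegal
(1,3): no bracket -> illegal
(1,4): flips 1 -> legal
(2,4): flips 2 -> legal
(3,0): flips 1 -> legal
(3,1): no bracket -> illegal
(3,4): flips 2 -> legal
(4,0): flips 1 -> legal
(4,4): flips 2 -> legal
(5,0): flips 1 -> legal
(5,1): no bracket -> illegal
(5,3): no bracket -> illegal
(5,4): flips 1 -> legal
W mobility = 8

Answer: B=4 W=8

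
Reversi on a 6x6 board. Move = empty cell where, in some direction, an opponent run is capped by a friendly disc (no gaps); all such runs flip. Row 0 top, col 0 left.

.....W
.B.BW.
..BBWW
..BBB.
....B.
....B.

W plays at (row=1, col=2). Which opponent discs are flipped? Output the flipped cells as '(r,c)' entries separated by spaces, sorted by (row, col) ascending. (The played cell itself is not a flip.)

Answer: (1,3)

Derivation:
Dir NW: first cell '.' (not opp) -> no flip
Dir N: first cell '.' (not opp) -> no flip
Dir NE: first cell '.' (not opp) -> no flip
Dir W: opp run (1,1), next='.' -> no flip
Dir E: opp run (1,3) capped by W -> flip
Dir SW: first cell '.' (not opp) -> no flip
Dir S: opp run (2,2) (3,2), next='.' -> no flip
Dir SE: opp run (2,3) (3,4), next='.' -> no flip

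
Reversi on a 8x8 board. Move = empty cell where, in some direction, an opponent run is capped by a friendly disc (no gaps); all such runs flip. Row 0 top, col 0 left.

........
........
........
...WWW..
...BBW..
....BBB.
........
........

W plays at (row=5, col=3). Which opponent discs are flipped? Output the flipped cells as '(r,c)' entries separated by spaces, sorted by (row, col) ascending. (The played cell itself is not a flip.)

Dir NW: first cell '.' (not opp) -> no flip
Dir N: opp run (4,3) capped by W -> flip
Dir NE: opp run (4,4) capped by W -> flip
Dir W: first cell '.' (not opp) -> no flip
Dir E: opp run (5,4) (5,5) (5,6), next='.' -> no flip
Dir SW: first cell '.' (not opp) -> no flip
Dir S: first cell '.' (not opp) -> no flip
Dir SE: first cell '.' (not opp) -> no flip

Answer: (4,3) (4,4)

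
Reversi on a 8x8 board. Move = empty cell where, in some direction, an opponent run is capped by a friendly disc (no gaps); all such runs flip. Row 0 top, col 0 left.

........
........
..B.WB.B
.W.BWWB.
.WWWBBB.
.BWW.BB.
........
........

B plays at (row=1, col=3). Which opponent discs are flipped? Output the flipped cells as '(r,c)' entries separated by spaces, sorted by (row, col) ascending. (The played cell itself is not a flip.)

Answer: (2,4) (3,5)

Derivation:
Dir NW: first cell '.' (not opp) -> no flip
Dir N: first cell '.' (not opp) -> no flip
Dir NE: first cell '.' (not opp) -> no flip
Dir W: first cell '.' (not opp) -> no flip
Dir E: first cell '.' (not opp) -> no flip
Dir SW: first cell 'B' (not opp) -> no flip
Dir S: first cell '.' (not opp) -> no flip
Dir SE: opp run (2,4) (3,5) capped by B -> flip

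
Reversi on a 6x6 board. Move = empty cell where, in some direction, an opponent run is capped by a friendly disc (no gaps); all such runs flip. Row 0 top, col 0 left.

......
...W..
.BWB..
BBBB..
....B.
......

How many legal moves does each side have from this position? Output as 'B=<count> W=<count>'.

-- B to move --
(0,2): no bracket -> illegal
(0,3): flips 1 -> legal
(0,4): flips 2 -> legal
(1,1): flips 1 -> legal
(1,2): flips 1 -> legal
(1,4): no bracket -> illegal
(2,4): no bracket -> illegal
B mobility = 4
-- W to move --
(1,0): no bracket -> illegal
(1,1): no bracket -> illegal
(1,2): no bracket -> illegal
(1,4): no bracket -> illegal
(2,0): flips 1 -> legal
(2,4): flips 1 -> legal
(3,4): no bracket -> illegal
(3,5): no bracket -> illegal
(4,0): flips 1 -> legal
(4,1): no bracket -> illegal
(4,2): flips 1 -> legal
(4,3): flips 2 -> legal
(4,5): no bracket -> illegal
(5,3): no bracket -> illegal
(5,4): no bracket -> illegal
(5,5): flips 2 -> legal
W mobility = 6

Answer: B=4 W=6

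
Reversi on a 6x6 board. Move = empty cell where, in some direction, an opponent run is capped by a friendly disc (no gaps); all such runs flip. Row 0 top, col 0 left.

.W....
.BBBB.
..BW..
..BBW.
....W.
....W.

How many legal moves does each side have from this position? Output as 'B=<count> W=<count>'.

Answer: B=4 W=7

Derivation:
-- B to move --
(0,0): no bracket -> illegal
(0,2): no bracket -> illegal
(1,0): no bracket -> illegal
(2,4): flips 1 -> legal
(2,5): no bracket -> illegal
(3,5): flips 1 -> legal
(4,3): no bracket -> illegal
(4,5): flips 2 -> legal
(5,3): no bracket -> illegal
(5,5): flips 1 -> legal
B mobility = 4
-- W to move --
(0,0): flips 3 -> legal
(0,2): no bracket -> illegal
(0,3): flips 1 -> legal
(0,4): no bracket -> illegal
(0,5): flips 1 -> legal
(1,0): no bracket -> illegal
(1,5): no bracket -> illegal
(2,0): no bracket -> illegal
(2,1): flips 2 -> legal
(2,4): no bracket -> illegal
(2,5): no bracket -> illegal
(3,1): flips 2 -> legal
(4,1): flips 1 -> legal
(4,2): no bracket -> illegal
(4,3): flips 1 -> legal
W mobility = 7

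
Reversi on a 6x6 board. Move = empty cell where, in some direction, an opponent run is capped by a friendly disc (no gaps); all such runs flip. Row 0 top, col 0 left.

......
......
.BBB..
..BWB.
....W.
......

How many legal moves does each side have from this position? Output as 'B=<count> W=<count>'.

-- B to move --
(2,4): no bracket -> illegal
(3,5): no bracket -> illegal
(4,2): no bracket -> illegal
(4,3): flips 1 -> legal
(4,5): no bracket -> illegal
(5,3): no bracket -> illegal
(5,4): flips 1 -> legal
(5,5): flips 2 -> legal
B mobility = 3
-- W to move --
(1,0): no bracket -> illegal
(1,1): flips 1 -> legal
(1,2): no bracket -> illegal
(1,3): flips 1 -> legal
(1,4): no bracket -> illegal
(2,0): no bracket -> illegal
(2,4): flips 1 -> legal
(2,5): no bracket -> illegal
(3,0): no bracket -> illegal
(3,1): flips 1 -> legal
(3,5): flips 1 -> legal
(4,1): no bracket -> illegal
(4,2): no bracket -> illegal
(4,3): no bracket -> illegal
(4,5): no bracket -> illegal
W mobility = 5

Answer: B=3 W=5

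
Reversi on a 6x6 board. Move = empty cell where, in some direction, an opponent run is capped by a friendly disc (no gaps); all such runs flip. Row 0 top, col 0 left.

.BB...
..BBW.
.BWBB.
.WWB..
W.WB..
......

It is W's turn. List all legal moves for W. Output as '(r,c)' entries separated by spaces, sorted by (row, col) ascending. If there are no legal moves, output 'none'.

(0,0): no bracket -> illegal
(0,3): no bracket -> illegal
(0,4): flips 1 -> legal
(1,0): flips 1 -> legal
(1,1): flips 3 -> legal
(1,5): flips 2 -> legal
(2,0): flips 1 -> legal
(2,5): flips 2 -> legal
(3,0): no bracket -> illegal
(3,4): flips 2 -> legal
(3,5): no bracket -> illegal
(4,4): flips 2 -> legal
(5,2): no bracket -> illegal
(5,3): no bracket -> illegal
(5,4): flips 1 -> legal

Answer: (0,4) (1,0) (1,1) (1,5) (2,0) (2,5) (3,4) (4,4) (5,4)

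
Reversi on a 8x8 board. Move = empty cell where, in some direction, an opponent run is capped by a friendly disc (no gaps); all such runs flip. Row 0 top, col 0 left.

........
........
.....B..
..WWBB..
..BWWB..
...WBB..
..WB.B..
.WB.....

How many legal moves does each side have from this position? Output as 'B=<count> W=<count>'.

Answer: B=9 W=14

Derivation:
-- B to move --
(2,1): flips 2 -> legal
(2,2): flips 3 -> legal
(2,3): flips 3 -> legal
(2,4): flips 1 -> legal
(3,1): flips 2 -> legal
(4,1): no bracket -> illegal
(5,1): no bracket -> illegal
(5,2): flips 3 -> legal
(6,0): no bracket -> illegal
(6,1): flips 1 -> legal
(6,4): flips 1 -> legal
(7,0): flips 1 -> legal
(7,3): no bracket -> illegal
B mobility = 9
-- W to move --
(1,4): no bracket -> illegal
(1,5): no bracket -> illegal
(1,6): flips 2 -> legal
(2,3): no bracket -> illegal
(2,4): flips 1 -> legal
(2,6): flips 1 -> legal
(3,1): flips 1 -> legal
(3,6): flips 2 -> legal
(4,1): flips 1 -> legal
(4,6): flips 1 -> legal
(5,1): flips 1 -> legal
(5,2): flips 1 -> legal
(5,6): flips 2 -> legal
(6,1): no bracket -> illegal
(6,4): flips 2 -> legal
(6,6): flips 1 -> legal
(7,3): flips 2 -> legal
(7,4): no bracket -> illegal
(7,5): no bracket -> illegal
(7,6): flips 2 -> legal
W mobility = 14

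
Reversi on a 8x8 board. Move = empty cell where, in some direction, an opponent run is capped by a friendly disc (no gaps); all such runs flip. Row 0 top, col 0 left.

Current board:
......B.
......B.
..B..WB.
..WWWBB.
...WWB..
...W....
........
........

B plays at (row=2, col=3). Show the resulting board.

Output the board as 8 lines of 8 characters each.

Answer: ......B.
......B.
..BB.WB.
..WWBBB.
...WWB..
...W....
........
........

Derivation:
Place B at (2,3); scan 8 dirs for brackets.
Dir NW: first cell '.' (not opp) -> no flip
Dir N: first cell '.' (not opp) -> no flip
Dir NE: first cell '.' (not opp) -> no flip
Dir W: first cell 'B' (not opp) -> no flip
Dir E: first cell '.' (not opp) -> no flip
Dir SW: opp run (3,2), next='.' -> no flip
Dir S: opp run (3,3) (4,3) (5,3), next='.' -> no flip
Dir SE: opp run (3,4) capped by B -> flip
All flips: (3,4)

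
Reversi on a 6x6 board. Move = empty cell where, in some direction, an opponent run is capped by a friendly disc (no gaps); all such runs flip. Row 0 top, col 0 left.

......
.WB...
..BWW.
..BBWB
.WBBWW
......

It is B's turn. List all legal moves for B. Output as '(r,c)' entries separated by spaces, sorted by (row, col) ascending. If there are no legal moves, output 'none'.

(0,0): flips 1 -> legal
(0,1): no bracket -> illegal
(0,2): no bracket -> illegal
(1,0): flips 1 -> legal
(1,3): flips 2 -> legal
(1,4): flips 1 -> legal
(1,5): flips 1 -> legal
(2,0): no bracket -> illegal
(2,1): no bracket -> illegal
(2,5): flips 3 -> legal
(3,0): no bracket -> illegal
(3,1): no bracket -> illegal
(4,0): flips 1 -> legal
(5,0): flips 1 -> legal
(5,1): no bracket -> illegal
(5,2): no bracket -> illegal
(5,3): flips 1 -> legal
(5,4): no bracket -> illegal
(5,5): flips 2 -> legal

Answer: (0,0) (1,0) (1,3) (1,4) (1,5) (2,5) (4,0) (5,0) (5,3) (5,5)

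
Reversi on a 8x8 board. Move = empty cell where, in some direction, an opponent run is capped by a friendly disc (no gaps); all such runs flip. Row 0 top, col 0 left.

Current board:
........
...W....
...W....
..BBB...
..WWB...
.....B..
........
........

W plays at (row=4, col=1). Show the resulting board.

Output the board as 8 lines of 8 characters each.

Answer: ........
...W....
...W....
..WBB...
.WWWB...
.....B..
........
........

Derivation:
Place W at (4,1); scan 8 dirs for brackets.
Dir NW: first cell '.' (not opp) -> no flip
Dir N: first cell '.' (not opp) -> no flip
Dir NE: opp run (3,2) capped by W -> flip
Dir W: first cell '.' (not opp) -> no flip
Dir E: first cell 'W' (not opp) -> no flip
Dir SW: first cell '.' (not opp) -> no flip
Dir S: first cell '.' (not opp) -> no flip
Dir SE: first cell '.' (not opp) -> no flip
All flips: (3,2)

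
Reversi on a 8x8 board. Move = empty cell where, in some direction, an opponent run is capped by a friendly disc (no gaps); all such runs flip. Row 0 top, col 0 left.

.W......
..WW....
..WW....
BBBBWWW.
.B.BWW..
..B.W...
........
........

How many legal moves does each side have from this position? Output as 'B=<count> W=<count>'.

Answer: B=10 W=6

Derivation:
-- B to move --
(0,0): no bracket -> illegal
(0,2): flips 2 -> legal
(0,3): flips 2 -> legal
(0,4): flips 2 -> legal
(1,0): no bracket -> illegal
(1,1): flips 1 -> legal
(1,4): flips 1 -> legal
(2,1): no bracket -> illegal
(2,4): no bracket -> illegal
(2,5): flips 1 -> legal
(2,6): no bracket -> illegal
(2,7): no bracket -> illegal
(3,7): flips 3 -> legal
(4,6): flips 2 -> legal
(4,7): no bracket -> illegal
(5,3): no bracket -> illegal
(5,5): flips 1 -> legal
(5,6): no bracket -> illegal
(6,3): no bracket -> illegal
(6,4): no bracket -> illegal
(6,5): flips 1 -> legal
B mobility = 10
-- W to move --
(2,0): no bracket -> illegal
(2,1): flips 2 -> legal
(2,4): no bracket -> illegal
(4,0): flips 1 -> legal
(4,2): flips 2 -> legal
(5,0): flips 2 -> legal
(5,1): no bracket -> illegal
(5,3): flips 2 -> legal
(6,1): flips 2 -> legal
(6,2): no bracket -> illegal
(6,3): no bracket -> illegal
W mobility = 6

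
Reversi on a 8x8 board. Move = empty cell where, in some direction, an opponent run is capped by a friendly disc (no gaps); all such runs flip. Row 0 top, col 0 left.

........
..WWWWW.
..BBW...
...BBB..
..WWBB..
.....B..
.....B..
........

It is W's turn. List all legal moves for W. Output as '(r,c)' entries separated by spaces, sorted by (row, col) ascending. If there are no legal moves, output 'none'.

Answer: (2,1) (2,5) (3,1) (3,2) (4,6) (5,4) (5,6)

Derivation:
(1,1): no bracket -> illegal
(2,1): flips 2 -> legal
(2,5): flips 1 -> legal
(2,6): no bracket -> illegal
(3,1): flips 1 -> legal
(3,2): flips 2 -> legal
(3,6): no bracket -> illegal
(4,6): flips 3 -> legal
(5,3): no bracket -> illegal
(5,4): flips 2 -> legal
(5,6): flips 3 -> legal
(6,4): no bracket -> illegal
(6,6): no bracket -> illegal
(7,4): no bracket -> illegal
(7,5): no bracket -> illegal
(7,6): no bracket -> illegal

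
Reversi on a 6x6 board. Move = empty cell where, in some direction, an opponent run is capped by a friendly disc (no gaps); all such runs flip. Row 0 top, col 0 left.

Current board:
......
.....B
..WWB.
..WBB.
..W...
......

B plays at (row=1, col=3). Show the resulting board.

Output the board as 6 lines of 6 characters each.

Place B at (1,3); scan 8 dirs for brackets.
Dir NW: first cell '.' (not opp) -> no flip
Dir N: first cell '.' (not opp) -> no flip
Dir NE: first cell '.' (not opp) -> no flip
Dir W: first cell '.' (not opp) -> no flip
Dir E: first cell '.' (not opp) -> no flip
Dir SW: opp run (2,2), next='.' -> no flip
Dir S: opp run (2,3) capped by B -> flip
Dir SE: first cell 'B' (not opp) -> no flip
All flips: (2,3)

Answer: ......
...B.B
..WBB.
..WBB.
..W...
......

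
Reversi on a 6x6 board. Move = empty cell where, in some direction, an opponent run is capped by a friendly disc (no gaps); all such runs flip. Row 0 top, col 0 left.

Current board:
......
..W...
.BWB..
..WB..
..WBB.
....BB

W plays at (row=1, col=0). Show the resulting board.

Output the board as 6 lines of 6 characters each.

Place W at (1,0); scan 8 dirs for brackets.
Dir NW: edge -> no flip
Dir N: first cell '.' (not opp) -> no flip
Dir NE: first cell '.' (not opp) -> no flip
Dir W: edge -> no flip
Dir E: first cell '.' (not opp) -> no flip
Dir SW: edge -> no flip
Dir S: first cell '.' (not opp) -> no flip
Dir SE: opp run (2,1) capped by W -> flip
All flips: (2,1)

Answer: ......
W.W...
.WWB..
..WB..
..WBB.
....BB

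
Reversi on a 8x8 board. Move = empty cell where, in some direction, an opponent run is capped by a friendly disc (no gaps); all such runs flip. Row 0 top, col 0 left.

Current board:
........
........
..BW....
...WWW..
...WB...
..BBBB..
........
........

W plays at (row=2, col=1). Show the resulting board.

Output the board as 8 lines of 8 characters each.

Place W at (2,1); scan 8 dirs for brackets.
Dir NW: first cell '.' (not opp) -> no flip
Dir N: first cell '.' (not opp) -> no flip
Dir NE: first cell '.' (not opp) -> no flip
Dir W: first cell '.' (not opp) -> no flip
Dir E: opp run (2,2) capped by W -> flip
Dir SW: first cell '.' (not opp) -> no flip
Dir S: first cell '.' (not opp) -> no flip
Dir SE: first cell '.' (not opp) -> no flip
All flips: (2,2)

Answer: ........
........
.WWW....
...WWW..
...WB...
..BBBB..
........
........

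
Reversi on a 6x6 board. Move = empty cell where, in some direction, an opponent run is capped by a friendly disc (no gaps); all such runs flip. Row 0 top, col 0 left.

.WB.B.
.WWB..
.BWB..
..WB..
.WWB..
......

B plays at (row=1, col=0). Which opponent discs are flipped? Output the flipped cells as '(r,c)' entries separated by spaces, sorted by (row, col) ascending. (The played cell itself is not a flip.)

Answer: (1,1) (1,2)

Derivation:
Dir NW: edge -> no flip
Dir N: first cell '.' (not opp) -> no flip
Dir NE: opp run (0,1), next=edge -> no flip
Dir W: edge -> no flip
Dir E: opp run (1,1) (1,2) capped by B -> flip
Dir SW: edge -> no flip
Dir S: first cell '.' (not opp) -> no flip
Dir SE: first cell 'B' (not opp) -> no flip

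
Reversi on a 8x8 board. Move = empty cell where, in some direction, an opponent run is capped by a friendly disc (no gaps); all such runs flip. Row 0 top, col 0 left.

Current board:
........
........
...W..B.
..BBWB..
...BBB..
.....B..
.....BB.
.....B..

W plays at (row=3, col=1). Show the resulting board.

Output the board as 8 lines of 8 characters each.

Place W at (3,1); scan 8 dirs for brackets.
Dir NW: first cell '.' (not opp) -> no flip
Dir N: first cell '.' (not opp) -> no flip
Dir NE: first cell '.' (not opp) -> no flip
Dir W: first cell '.' (not opp) -> no flip
Dir E: opp run (3,2) (3,3) capped by W -> flip
Dir SW: first cell '.' (not opp) -> no flip
Dir S: first cell '.' (not opp) -> no flip
Dir SE: first cell '.' (not opp) -> no flip
All flips: (3,2) (3,3)

Answer: ........
........
...W..B.
.WWWWB..
...BBB..
.....B..
.....BB.
.....B..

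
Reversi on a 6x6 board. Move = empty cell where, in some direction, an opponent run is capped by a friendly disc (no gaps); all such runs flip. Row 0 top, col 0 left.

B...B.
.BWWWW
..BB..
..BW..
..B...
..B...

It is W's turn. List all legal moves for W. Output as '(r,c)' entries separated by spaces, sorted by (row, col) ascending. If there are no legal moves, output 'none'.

Answer: (1,0) (3,1) (3,4) (4,1) (5,1)

Derivation:
(0,1): no bracket -> illegal
(0,2): no bracket -> illegal
(0,3): no bracket -> illegal
(0,5): no bracket -> illegal
(1,0): flips 1 -> legal
(2,0): no bracket -> illegal
(2,1): no bracket -> illegal
(2,4): no bracket -> illegal
(3,1): flips 2 -> legal
(3,4): flips 1 -> legal
(4,1): flips 2 -> legal
(4,3): no bracket -> illegal
(5,1): flips 1 -> legal
(5,3): no bracket -> illegal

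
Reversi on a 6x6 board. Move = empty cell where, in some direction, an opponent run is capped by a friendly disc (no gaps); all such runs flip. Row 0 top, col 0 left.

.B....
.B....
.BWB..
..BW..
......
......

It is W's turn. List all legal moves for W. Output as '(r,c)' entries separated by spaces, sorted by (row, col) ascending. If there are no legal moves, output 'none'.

(0,0): flips 1 -> legal
(0,2): no bracket -> illegal
(1,0): no bracket -> illegal
(1,2): no bracket -> illegal
(1,3): flips 1 -> legal
(1,4): no bracket -> illegal
(2,0): flips 1 -> legal
(2,4): flips 1 -> legal
(3,0): no bracket -> illegal
(3,1): flips 1 -> legal
(3,4): no bracket -> illegal
(4,1): no bracket -> illegal
(4,2): flips 1 -> legal
(4,3): no bracket -> illegal

Answer: (0,0) (1,3) (2,0) (2,4) (3,1) (4,2)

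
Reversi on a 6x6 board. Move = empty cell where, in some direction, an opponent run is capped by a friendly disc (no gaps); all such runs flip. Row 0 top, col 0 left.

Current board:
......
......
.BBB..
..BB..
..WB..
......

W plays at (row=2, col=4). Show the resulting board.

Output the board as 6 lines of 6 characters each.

Place W at (2,4); scan 8 dirs for brackets.
Dir NW: first cell '.' (not opp) -> no flip
Dir N: first cell '.' (not opp) -> no flip
Dir NE: first cell '.' (not opp) -> no flip
Dir W: opp run (2,3) (2,2) (2,1), next='.' -> no flip
Dir E: first cell '.' (not opp) -> no flip
Dir SW: opp run (3,3) capped by W -> flip
Dir S: first cell '.' (not opp) -> no flip
Dir SE: first cell '.' (not opp) -> no flip
All flips: (3,3)

Answer: ......
......
.BBBW.
..BW..
..WB..
......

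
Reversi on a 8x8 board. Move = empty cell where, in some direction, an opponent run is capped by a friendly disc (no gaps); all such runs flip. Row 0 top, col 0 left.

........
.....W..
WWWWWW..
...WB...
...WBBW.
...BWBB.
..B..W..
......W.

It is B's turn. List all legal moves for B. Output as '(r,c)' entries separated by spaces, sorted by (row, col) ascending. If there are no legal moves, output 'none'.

Answer: (1,1) (1,2) (1,3) (1,4) (1,6) (3,2) (3,6) (3,7) (4,2) (4,7) (5,2) (6,3) (6,4) (7,4) (7,5)

Derivation:
(0,4): no bracket -> illegal
(0,5): no bracket -> illegal
(0,6): no bracket -> illegal
(1,0): no bracket -> illegal
(1,1): flips 2 -> legal
(1,2): flips 1 -> legal
(1,3): flips 3 -> legal
(1,4): flips 1 -> legal
(1,6): flips 1 -> legal
(2,6): no bracket -> illegal
(3,0): no bracket -> illegal
(3,1): no bracket -> illegal
(3,2): flips 1 -> legal
(3,5): no bracket -> illegal
(3,6): flips 1 -> legal
(3,7): flips 1 -> legal
(4,2): flips 1 -> legal
(4,7): flips 1 -> legal
(5,2): flips 1 -> legal
(5,7): no bracket -> illegal
(6,3): flips 1 -> legal
(6,4): flips 1 -> legal
(6,6): no bracket -> illegal
(6,7): no bracket -> illegal
(7,4): flips 1 -> legal
(7,5): flips 1 -> legal
(7,7): no bracket -> illegal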